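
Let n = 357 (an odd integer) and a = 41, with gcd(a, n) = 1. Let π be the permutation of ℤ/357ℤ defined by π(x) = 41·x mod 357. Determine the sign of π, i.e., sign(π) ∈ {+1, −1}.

Trace 62: π^k(62) = [62, 43, 335, 169, 146, 274, 167] for k=0..6.
π_41 has 32 disjoint cycles with lengths [16, 16, 16, 16, 16, 16, 16, 16, 16, 16, 16, 16, 16, 16, 16, 16, 16, 16, 16, 16, 16, 2, 2, 2, 2, 2, 2, 2, 2, 2, 2, 1] on {0,…,356}.
sign(π) = (−1)^{n − #cycles} = (−1)^{357−32} = (−1)^325 = -1.

-1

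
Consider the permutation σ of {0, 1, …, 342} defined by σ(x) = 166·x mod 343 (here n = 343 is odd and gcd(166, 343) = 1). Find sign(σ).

Orbit of 48 under x↦166x: [48, 79, 80, 246, 19, 67, 146]… (length divides ord_343(166)).
Decompose π into cycles: lengths [42, 42, 42, 42, 42, 42, 42, 6, 6, 6, 6, 6, 6, 6, 6, 1] (16 cycles, including the fixed point 0).
16 cycles on 343: each ℓ→(−1)^(ℓ−1), product (−1)^327 = -1.

-1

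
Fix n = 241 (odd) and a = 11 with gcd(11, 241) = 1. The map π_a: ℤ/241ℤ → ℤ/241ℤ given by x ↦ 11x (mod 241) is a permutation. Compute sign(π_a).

Orbit of 11 under x↦11x: [11, 121, 126, 181, 63, 211, 152]… (length divides ord_241(11)).
6 cycles of lengths [48, 48, 48, 48, 48, 1].
6 cycles on 241: each ℓ→(−1)^(ℓ−1), product (−1)^235 = -1.

-1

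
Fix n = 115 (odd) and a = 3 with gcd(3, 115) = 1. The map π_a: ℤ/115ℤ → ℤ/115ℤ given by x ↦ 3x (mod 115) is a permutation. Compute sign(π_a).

-1

Start at x=27: 27 → 81 → 13 → 39 → 2 → 6 → 18 → … (one orbit).
Cycle lengths of π_3 on ℤ/115ℤ: [44, 44, 11, 11, 4, 1]; 6 cycles in total.
115 − 6 = 109 transpositions; sign(π) = (−1)^109 = -1.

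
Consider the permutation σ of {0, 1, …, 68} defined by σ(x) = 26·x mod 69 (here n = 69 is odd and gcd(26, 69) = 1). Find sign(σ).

-1

Orbit of 16 under x↦26x: [16, 2, 52, 41, 31, 47, 49]… (length divides ord_69(26)).
6 cycles of lengths [22, 22, 11, 11, 2, 1].
6 cycles on 69: each ℓ→(−1)^(ℓ−1), product (−1)^63 = -1.
Check: (26/69) = -1 by Zolotarev.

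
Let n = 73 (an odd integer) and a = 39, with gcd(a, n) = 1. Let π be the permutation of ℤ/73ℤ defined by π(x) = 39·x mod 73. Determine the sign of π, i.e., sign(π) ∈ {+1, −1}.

Start at x=67: 67 → 58 → 72 → 34 → 12 → 30 → 2 → … (one orbit).
2 cycles of lengths [72, 1].
n − c = 73 − 2 = 71; sign = (−1)^71 = -1.

-1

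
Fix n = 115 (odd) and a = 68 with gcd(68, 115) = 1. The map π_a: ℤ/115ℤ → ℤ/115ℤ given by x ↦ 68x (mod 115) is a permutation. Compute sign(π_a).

Orbit of 1 under x↦68x: [1, 68, 24, 22]… (length divides ord_115(68)).
35 cycles of lengths [4, 4, 4, 4, 4, 4, 4, 4, 4, 4, 4, 4, 4, 4, 4, 4, 4, 4, 4, 4, 4, 4, 4, 2, 2, 2, 2, 2, 2, 2, 2, 2, 2, 2, 1].
sign(π) = (−1)^{n − #cycles} = (−1)^{115−35} = (−1)^80 = +1.
Check: (68/115) = +1 by Zolotarev.

+1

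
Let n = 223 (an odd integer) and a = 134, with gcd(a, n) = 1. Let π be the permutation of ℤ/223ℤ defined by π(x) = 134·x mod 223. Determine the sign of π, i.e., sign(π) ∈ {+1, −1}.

Orbit of 129 under x↦134x: [129, 115, 23, 183, 215, 43, 187]… (length divides ord_223(134)).
2 cycles of lengths [222, 1].
2 cycles on 223: each ℓ→(−1)^(ℓ−1), product (−1)^221 = -1.
Check: (134/223) = -1 by Zolotarev.

-1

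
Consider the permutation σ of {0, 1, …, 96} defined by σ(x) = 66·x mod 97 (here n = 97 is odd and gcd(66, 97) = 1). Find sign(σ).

Orbit of 75 under x↦66x: [75, 3, 4, 70, 61, 49, 33]… (length divides ord_97(66)).
Cycle type of π: 48×2 + 1; total 3 cycles.
Σ(ℓ_i−1) = 97−3 = 94; sign = (−1)^94 = +1.
Via Zolotarev, sign(π_{66}) = (66|97) = +1.

+1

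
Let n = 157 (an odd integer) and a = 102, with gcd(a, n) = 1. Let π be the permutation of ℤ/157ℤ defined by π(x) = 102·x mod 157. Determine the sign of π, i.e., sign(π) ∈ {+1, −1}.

Start at x=65: 65 → 36 → 61 → 99 → 50 → 76 → 59 → … (one orbit).
2 cycles of lengths [156, 1].
2 cycles on 157: each ℓ→(−1)^(ℓ−1), product (−1)^155 = -1.
Check: (102/157) = -1 by Zolotarev.

-1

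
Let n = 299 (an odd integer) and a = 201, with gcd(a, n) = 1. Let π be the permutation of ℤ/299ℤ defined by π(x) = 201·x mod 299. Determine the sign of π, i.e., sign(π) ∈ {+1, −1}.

Orbit of 60 under x↦201x: [60, 100, 67, 12, 20, 133, 122]… (length divides ord_299(201)).
Decompose π into cycles: lengths [132, 132, 22, 12, 1] (5 cycles, including the fixed point 0).
299 − 5 = 294 transpositions; sign(π) = (−1)^294 = +1.

+1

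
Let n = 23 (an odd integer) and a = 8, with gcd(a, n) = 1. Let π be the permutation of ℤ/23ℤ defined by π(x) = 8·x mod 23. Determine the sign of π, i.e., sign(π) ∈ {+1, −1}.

+1

Trace 18: π^k(18) = [18, 6, 2, 16, 13, 12, 4] for k=0..6.
Decompose π into cycles: lengths [11, 11, 1] (3 cycles, including the fixed point 0).
23 − 3 = 20 transpositions; sign(π) = (−1)^20 = +1.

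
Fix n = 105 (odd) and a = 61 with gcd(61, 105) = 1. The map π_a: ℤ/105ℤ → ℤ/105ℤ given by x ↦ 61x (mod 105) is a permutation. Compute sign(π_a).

Start at x=46: 46 → 76 → 16 → 31 → 1 → 61 → 46 (one orbit).
Decompose π into cycles: lengths [6, 6, 6, 6, 6, 6, 6, 6, 6, 6, 6, 6, 6, 6, 6, 1, 1, 1, 1, 1, 1, 1, 1, 1, 1, 1, 1, 1, 1, 1] (30 cycles, including the fixed point 0).
n − c = 105 − 30 = 75; sign = (−1)^75 = -1.
(61|105)_J = -1 (Zolotarev's lemma cross-check).

-1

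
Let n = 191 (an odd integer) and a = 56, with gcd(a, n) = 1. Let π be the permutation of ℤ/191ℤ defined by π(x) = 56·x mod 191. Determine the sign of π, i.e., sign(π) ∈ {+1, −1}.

Trace 43: π^k(43) = [43, 116, 2, 112, 160, 174, 3] for k=0..6.
Decompose π into cycles: lengths [190, 1] (2 cycles, including the fixed point 0).
With 2 cycles on 191 points, sign = (−1)^{191−2} = -1.
Check: (56/191) = -1 by Zolotarev.

-1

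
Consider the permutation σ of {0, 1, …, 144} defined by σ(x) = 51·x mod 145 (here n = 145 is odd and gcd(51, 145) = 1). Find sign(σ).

+1

Orbit of 136 under x↦51x: [136, 121, 81, 71, 141, 86, 36]… (length divides ord_145(51)).
π_51 has 15 disjoint cycles with lengths [14, 14, 14, 14, 14, 14, 14, 14, 14, 14, 1, 1, 1, 1, 1] on {0,…,144}.
n − c = 145 − 15 = 130; sign = (−1)^130 = +1.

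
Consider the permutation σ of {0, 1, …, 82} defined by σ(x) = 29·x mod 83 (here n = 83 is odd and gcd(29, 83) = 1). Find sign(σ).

Orbit of 61 under x↦29x: [61, 26, 7, 37, 77, 75, 17]… (length divides ord_83(29)).
Cycle lengths of π_29 on ℤ/83ℤ: [41, 41, 1]; 3 cycles in total.
sign(π) = (−1)^{n − #cycles} = (−1)^{83−3} = (−1)^80 = +1.

+1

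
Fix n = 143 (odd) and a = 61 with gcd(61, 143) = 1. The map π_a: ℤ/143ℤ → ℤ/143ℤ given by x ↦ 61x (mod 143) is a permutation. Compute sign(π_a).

-1

Orbit of 133 under x↦61x: [133, 105, 113, 29, 53, 87, 16]… (length divides ord_143(61)).
10 cycles of lengths [30, 30, 30, 30, 10, 3, 3, 3, 3, 1].
143 − 10 = 133 transpositions; sign(π) = (−1)^133 = -1.
Check: (61/143) = -1 by Zolotarev.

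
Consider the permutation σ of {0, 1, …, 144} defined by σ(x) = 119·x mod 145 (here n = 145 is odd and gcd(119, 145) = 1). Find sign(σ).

-1

Trace 44: π^k(44) = [44, 16, 19, 86, 84, 136, 89] for k=0..6.
π_119 has 8 disjoint cycles with lengths [28, 28, 28, 28, 28, 2, 2, 1] on {0,…,144}.
145 − 8 = 137 transpositions; sign(π) = (−1)^137 = -1.
Check: (119/145) = -1 by Zolotarev.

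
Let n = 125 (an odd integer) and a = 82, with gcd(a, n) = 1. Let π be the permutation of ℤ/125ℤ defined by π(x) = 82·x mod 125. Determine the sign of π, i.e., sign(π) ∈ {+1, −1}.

Start at x=51: 51 → 57 → 49 → 18 → 101 → 32 → 124 → … (one orbit).
Cycle lengths of π_82 on ℤ/125ℤ: [20, 20, 20, 20, 20, 4, 4, 4, 4, 4, 4, 1]; 12 cycles in total.
125 − 12 = 113 transpositions; sign(π) = (−1)^113 = -1.
(82|125)_J = -1 (Zolotarev's lemma cross-check).

-1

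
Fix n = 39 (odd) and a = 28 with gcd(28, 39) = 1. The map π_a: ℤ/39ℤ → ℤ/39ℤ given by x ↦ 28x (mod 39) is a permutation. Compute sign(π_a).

Trace 28: π^k(28) = [28, 4, 34, 16, 19, 25, 37] for k=0..6.
Cycle type of π: 12×3 + 1×3; total 6 cycles.
With 6 cycles on 39 points, sign = (−1)^{39−6} = -1.

-1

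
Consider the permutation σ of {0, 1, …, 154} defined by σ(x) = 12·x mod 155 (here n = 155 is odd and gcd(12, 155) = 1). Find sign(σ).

Orbit of 126 under x↦12x: [126, 117, 9, 108, 56, 52, 4]… (length divides ord_155(12)).
Cycle lengths of π_12 on ℤ/155ℤ: [60, 60, 30, 4, 1]; 5 cycles in total.
sign(π) = (−1)^{n − #cycles} = (−1)^{155−5} = (−1)^150 = +1.
(12|155)_J = +1 (Zolotarev's lemma cross-check).

+1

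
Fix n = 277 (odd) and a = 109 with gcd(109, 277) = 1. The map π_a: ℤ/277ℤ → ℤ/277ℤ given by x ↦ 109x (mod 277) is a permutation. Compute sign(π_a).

-1

Orbit of 118 under x↦109x: [118, 120, 61, 1, 109, 247, 54]… (length divides ord_277(109)).
Cycle lengths of π_109 on ℤ/277ℤ: [92, 92, 92, 1]; 4 cycles in total.
sign(π) = (−1)^{n − #cycles} = (−1)^{277−4} = (−1)^273 = -1.
(109|277)_J = -1 (Zolotarev's lemma cross-check).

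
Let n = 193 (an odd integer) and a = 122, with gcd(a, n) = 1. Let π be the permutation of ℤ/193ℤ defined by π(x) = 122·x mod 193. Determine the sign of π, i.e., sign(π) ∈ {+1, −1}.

Trace 71: π^k(71) = [71, 170, 89, 50, 117, 185, 182] for k=0..6.
4 cycles of lengths [64, 64, 64, 1].
193 − 4 = 189 transpositions; sign(π) = (−1)^189 = -1.

-1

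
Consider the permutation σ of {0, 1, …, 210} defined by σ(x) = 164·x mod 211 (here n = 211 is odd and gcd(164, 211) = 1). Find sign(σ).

Start at x=160: 160 → 76 → 15 → 139 → 8 → 46 → 159 → … (one orbit).
Cycle lengths of π_164 on ℤ/211ℤ: [210, 1]; 2 cycles in total.
sign(π) = (−1)^{n − #cycles} = (−1)^{211−2} = (−1)^209 = -1.
(164|211)_J = -1 (Zolotarev's lemma cross-check).

-1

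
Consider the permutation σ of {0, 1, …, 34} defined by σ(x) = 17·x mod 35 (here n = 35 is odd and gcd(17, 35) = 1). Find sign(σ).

Trace 9: π^k(9) = [9, 13, 11, 12, 29, 3, 16] for k=0..6.
Cycle type of π: 12×2 + 6 + 4 + 1; total 5 cycles.
With 5 cycles on 35 points, sign = (−1)^{35−5} = +1.

+1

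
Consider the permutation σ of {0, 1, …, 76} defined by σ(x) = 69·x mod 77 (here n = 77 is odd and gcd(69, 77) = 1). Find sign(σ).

-1

Trace 1: π^k(1) = [1, 69, 64, 27, 15, 34, 36] for k=0..6.
The orbit structure of x ↦ 69x mod 77: 12 orbits of sizes [10, 10, 10, 10, 10, 10, 5, 5, 2, 2, 2, 1].
With 12 cycles on 77 points, sign = (−1)^{77−12} = -1.
Check: (69/77) = -1 by Zolotarev.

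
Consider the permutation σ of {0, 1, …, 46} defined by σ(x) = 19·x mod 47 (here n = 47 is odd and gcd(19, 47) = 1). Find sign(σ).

-1

Trace 29: π^k(29) = [29, 34, 35, 7, 39, 36, 26] for k=0..6.
π_19 has 2 disjoint cycles with lengths [46, 1] on {0,…,46}.
47 − 2 = 45 transpositions; sign(π) = (−1)^45 = -1.
Via Zolotarev, sign(π_{19}) = (19|47) = -1.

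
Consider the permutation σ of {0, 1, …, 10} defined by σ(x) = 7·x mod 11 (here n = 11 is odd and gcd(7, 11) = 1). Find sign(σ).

-1

Orbit of 2 under x↦7x: [2, 3, 10, 4, 6, 9, 8]… (length divides ord_11(7)).
The orbit structure of x ↦ 7x mod 11: 2 orbits of sizes [10, 1].
11 − 2 = 9 transpositions; sign(π) = (−1)^9 = -1.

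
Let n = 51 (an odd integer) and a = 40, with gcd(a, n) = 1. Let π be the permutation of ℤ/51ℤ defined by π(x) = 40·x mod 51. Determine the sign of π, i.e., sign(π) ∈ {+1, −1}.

-1

Trace 4: π^k(4) = [4, 7, 25, 31, 16, 28, 49] for k=0..6.
6 cycles of lengths [16, 16, 16, 1, 1, 1].
6 cycles on 51: each ℓ→(−1)^(ℓ−1), product (−1)^45 = -1.
The Jacobi symbol (40|51) = -1 (Zolotarev) agrees.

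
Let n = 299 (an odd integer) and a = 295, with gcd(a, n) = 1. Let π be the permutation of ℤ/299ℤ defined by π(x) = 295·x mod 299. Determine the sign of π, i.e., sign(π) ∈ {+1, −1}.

-1

Trace 295: π^k(295) = [295, 16, 235, 256, 172, 209, 61] for k=0..6.
Decompose π into cycles: lengths [66, 66, 66, 66, 22, 3, 3, 3, 3, 1] (10 cycles, including the fixed point 0).
n − c = 299 − 10 = 289; sign = (−1)^289 = -1.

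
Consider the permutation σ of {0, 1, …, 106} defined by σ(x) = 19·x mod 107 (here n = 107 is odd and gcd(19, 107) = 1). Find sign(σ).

+1

Start at x=1: 1 → 19 → 40 → 11 → 102 → 12 → 14 → … (one orbit).
3 cycles of lengths [53, 53, 1].
3 cycles on 107: each ℓ→(−1)^(ℓ−1), product (−1)^104 = +1.
Via Zolotarev, sign(π_{19}) = (19|107) = +1.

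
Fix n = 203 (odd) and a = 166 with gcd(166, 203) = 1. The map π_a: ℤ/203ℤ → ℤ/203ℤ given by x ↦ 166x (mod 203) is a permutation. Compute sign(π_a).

+1

Trace 27: π^k(27) = [27, 16, 17, 183, 131, 25, 90] for k=0..6.
The orbit structure of x ↦ 166x mod 203: 5 orbits of sizes [84, 84, 28, 6, 1].
203 − 5 = 198 transpositions; sign(π) = (−1)^198 = +1.
(166|203)_J = +1 (Zolotarev's lemma cross-check).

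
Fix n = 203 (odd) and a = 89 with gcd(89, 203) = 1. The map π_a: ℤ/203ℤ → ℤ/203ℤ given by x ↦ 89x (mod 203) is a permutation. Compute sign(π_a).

Trace 90: π^k(90) = [90, 93, 157, 169, 19, 67, 76] for k=0..6.
π_89 has 5 disjoint cycles with lengths [84, 84, 28, 6, 1] on {0,…,202}.
203 − 5 = 198 transpositions; sign(π) = (−1)^198 = +1.
Zolotarev: (89|203) = +1, matching the cycle-count sign.

+1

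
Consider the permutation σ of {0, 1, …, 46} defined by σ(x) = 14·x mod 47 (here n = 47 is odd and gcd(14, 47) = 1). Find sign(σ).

Trace 34: π^k(34) = [34, 6, 37, 1, 14, 8, 18] for k=0..6.
Cycle lengths of π_14 on ℤ/47ℤ: [23, 23, 1]; 3 cycles in total.
Σ(ℓ_i−1) = 47−3 = 44; sign = (−1)^44 = +1.

+1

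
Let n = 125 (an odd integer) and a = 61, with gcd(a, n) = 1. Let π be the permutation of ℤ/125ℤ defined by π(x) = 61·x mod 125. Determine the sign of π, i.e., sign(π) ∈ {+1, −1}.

+1

Start at x=66: 66 → 26 → 86 → 121 → 6 → 116 → 76 → … (one orbit).
Cycle type of π: 25×4 + 5×4 + 1×5; total 13 cycles.
125 − 13 = 112 transpositions; sign(π) = (−1)^112 = +1.
Check: (61/125) = +1 by Zolotarev.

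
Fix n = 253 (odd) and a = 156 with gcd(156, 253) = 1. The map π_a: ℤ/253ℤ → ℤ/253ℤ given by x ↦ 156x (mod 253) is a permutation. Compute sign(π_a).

-1

Start at x=179: 179 → 94 → 243 → 211 → 26 → 8 → 236 → … (one orbit).
Decompose π into cycles: lengths [110, 110, 11, 11, 10, 1] (6 cycles, including the fixed point 0).
sign(π) = (−1)^{n − #cycles} = (−1)^{253−6} = (−1)^247 = -1.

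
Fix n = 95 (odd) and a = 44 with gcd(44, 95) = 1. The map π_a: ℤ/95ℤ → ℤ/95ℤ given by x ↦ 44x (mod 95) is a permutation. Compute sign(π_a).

Trace 24: π^k(24) = [24, 11, 9, 16, 39, 6, 74] for k=0..6.
π_44 has 9 disjoint cycles with lengths [18, 18, 18, 18, 9, 9, 2, 2, 1] on {0,…,94}.
sign(π) = (−1)^{n − #cycles} = (−1)^{95−9} = (−1)^86 = +1.
Zolotarev: (44|95) = +1, matching the cycle-count sign.

+1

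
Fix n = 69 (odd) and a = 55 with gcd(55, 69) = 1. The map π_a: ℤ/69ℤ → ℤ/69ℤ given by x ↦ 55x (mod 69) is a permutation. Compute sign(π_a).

+1

Orbit of 16 under x↦55x: [16, 52, 31, 49, 4, 13, 25]… (length divides ord_69(55)).
The orbit structure of x ↦ 55x mod 69: 9 orbits of sizes [11, 11, 11, 11, 11, 11, 1, 1, 1].
9 cycles on 69: each ℓ→(−1)^(ℓ−1), product (−1)^60 = +1.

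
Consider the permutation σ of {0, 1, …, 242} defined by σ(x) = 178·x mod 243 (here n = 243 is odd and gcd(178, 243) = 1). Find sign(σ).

Trace 103: π^k(103) = [103, 109, 205, 40, 73, 115, 58] for k=0..6.
Cycle lengths of π_178 on ℤ/243ℤ: [81, 81, 27, 27, 9, 9, 3, 3, 1, 1, 1]; 11 cycles in total.
n − c = 243 − 11 = 232; sign = (−1)^232 = +1.
Check: (178/243) = +1 by Zolotarev.

+1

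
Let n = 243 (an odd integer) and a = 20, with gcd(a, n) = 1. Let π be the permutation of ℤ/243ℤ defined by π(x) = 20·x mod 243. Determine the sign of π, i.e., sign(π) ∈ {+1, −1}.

Start at x=116: 116 → 133 → 230 → 226 → 146 → 4 → 80 → … (one orbit).
π_20 has 6 disjoint cycles with lengths [162, 54, 18, 6, 2, 1] on {0,…,242}.
With 6 cycles on 243 points, sign = (−1)^{243−6} = -1.

-1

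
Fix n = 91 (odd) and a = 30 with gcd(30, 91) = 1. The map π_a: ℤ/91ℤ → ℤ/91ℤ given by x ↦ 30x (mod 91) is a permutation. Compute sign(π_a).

Orbit of 30 under x↦30x: [30, 81, 64, 9, 88, 1]… (length divides ord_91(30)).
Cycle type of π: 6×14 + 3×2 + 1; total 17 cycles.
17 cycles on 91: each ℓ→(−1)^(ℓ−1), product (−1)^74 = +1.

+1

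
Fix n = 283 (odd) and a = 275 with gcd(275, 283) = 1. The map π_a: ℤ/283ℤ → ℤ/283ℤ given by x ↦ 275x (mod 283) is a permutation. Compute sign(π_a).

Orbit of 116 under x↦275x: [116, 204, 66, 38, 262, 168, 71]… (length divides ord_283(275)).
The orbit structure of x ↦ 275x mod 283: 7 orbits of sizes [47, 47, 47, 47, 47, 47, 1].
Σ(ℓ_i−1) = 283−7 = 276; sign = (−1)^276 = +1.

+1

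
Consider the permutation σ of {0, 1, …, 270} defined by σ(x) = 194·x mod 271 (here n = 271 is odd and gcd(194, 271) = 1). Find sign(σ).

Start at x=65: 65 → 144 → 23 → 126 → 54 → 178 → 115 → … (one orbit).
The orbit structure of x ↦ 194x mod 271: 6 orbits of sizes [54, 54, 54, 54, 54, 1].
Σ(ℓ_i−1) = 271−6 = 265; sign = (−1)^265 = -1.
(194|271)_J = -1 (Zolotarev's lemma cross-check).

-1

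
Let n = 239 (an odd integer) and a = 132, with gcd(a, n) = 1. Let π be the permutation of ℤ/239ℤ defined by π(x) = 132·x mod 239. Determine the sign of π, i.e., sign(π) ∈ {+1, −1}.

Start at x=67: 67 → 1 → 132 → 216 → 71 → 51 → 40 → … (one orbit).
15 cycles of lengths [17, 17, 17, 17, 17, 17, 17, 17, 17, 17, 17, 17, 17, 17, 1].
239 − 15 = 224 transpositions; sign(π) = (−1)^224 = +1.

+1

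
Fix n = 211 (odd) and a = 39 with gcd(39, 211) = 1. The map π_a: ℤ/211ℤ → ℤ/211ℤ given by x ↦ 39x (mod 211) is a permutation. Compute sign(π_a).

-1

Start at x=132: 132 → 84 → 111 → 109 → 31 → 154 → 98 → … (one orbit).
The orbit structure of x ↦ 39x mod 211: 2 orbits of sizes [210, 1].
2 cycles on 211: each ℓ→(−1)^(ℓ−1), product (−1)^209 = -1.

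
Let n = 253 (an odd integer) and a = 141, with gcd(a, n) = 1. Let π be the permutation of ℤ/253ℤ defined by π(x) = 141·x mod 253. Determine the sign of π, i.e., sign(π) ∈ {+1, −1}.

Trace 104: π^k(104) = [104, 243, 108, 48, 190, 225, 100] for k=0..6.
π_141 has 9 disjoint cycles with lengths [55, 55, 55, 55, 11, 11, 5, 5, 1] on {0,…,252}.
9 cycles on 253: each ℓ→(−1)^(ℓ−1), product (−1)^244 = +1.
(141|253)_J = +1 (Zolotarev's lemma cross-check).

+1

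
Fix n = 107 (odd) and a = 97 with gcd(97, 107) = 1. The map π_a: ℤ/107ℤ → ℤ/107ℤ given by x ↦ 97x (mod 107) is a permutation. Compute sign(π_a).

Orbit of 73 under x↦97x: [73, 19, 24, 81, 46, 75, 106]… (length divides ord_107(97)).
π_97 has 2 disjoint cycles with lengths [106, 1] on {0,…,106}.
sign(π) = (−1)^{n − #cycles} = (−1)^{107−2} = (−1)^105 = -1.

-1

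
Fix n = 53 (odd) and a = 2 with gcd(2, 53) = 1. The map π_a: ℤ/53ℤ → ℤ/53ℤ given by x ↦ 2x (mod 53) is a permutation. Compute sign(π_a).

Orbit of 52 under x↦2x: [52, 51, 49, 45, 37, 21, 42]… (length divides ord_53(2)).
Cycle lengths of π_2 on ℤ/53ℤ: [52, 1]; 2 cycles in total.
n − c = 53 − 2 = 51; sign = (−1)^51 = -1.
The Jacobi symbol (2|53) = -1 (Zolotarev) agrees.

-1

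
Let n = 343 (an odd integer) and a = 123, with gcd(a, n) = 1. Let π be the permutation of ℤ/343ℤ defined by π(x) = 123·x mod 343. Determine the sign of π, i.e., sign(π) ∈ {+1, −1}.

Orbit of 155 under x↦123x: [155, 200, 247, 197, 221, 86, 288]… (length divides ord_343(123)).
7 cycles of lengths [147, 147, 21, 21, 3, 3, 1].
n − c = 343 − 7 = 336; sign = (−1)^336 = +1.
Check: (123/343) = +1 by Zolotarev.

+1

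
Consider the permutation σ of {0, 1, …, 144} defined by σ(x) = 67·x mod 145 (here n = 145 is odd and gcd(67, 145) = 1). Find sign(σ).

Orbit of 49 under x↦67x: [49, 93, 141, 22, 24, 13, 1]… (length divides ord_145(67)).
Cycle lengths of π_67 on ℤ/145ℤ: [28, 28, 28, 28, 14, 14, 4, 1]; 8 cycles in total.
sign(π) = (−1)^{n − #cycles} = (−1)^{145−8} = (−1)^137 = -1.

-1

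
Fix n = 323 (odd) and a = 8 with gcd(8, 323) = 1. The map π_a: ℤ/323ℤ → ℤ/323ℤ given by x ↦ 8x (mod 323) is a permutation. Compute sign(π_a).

Trace 240: π^k(240) = [240, 305, 179, 140, 151, 239, 297] for k=0..6.
18 cycles of lengths [24, 24, 24, 24, 24, 24, 24, 24, 24, 24, 24, 24, 8, 8, 6, 6, 6, 1].
323 − 18 = 305 transpositions; sign(π) = (−1)^305 = -1.
Check: (8/323) = -1 by Zolotarev.

-1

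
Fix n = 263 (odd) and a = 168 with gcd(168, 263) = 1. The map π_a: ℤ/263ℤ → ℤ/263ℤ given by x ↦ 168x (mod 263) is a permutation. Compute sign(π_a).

Trace 93: π^k(93) = [93, 107, 92, 202, 9, 197, 221] for k=0..6.
π_168 has 2 disjoint cycles with lengths [262, 1] on {0,…,262}.
263 − 2 = 261 transpositions; sign(π) = (−1)^261 = -1.
Via Zolotarev, sign(π_{168}) = (168|263) = -1.

-1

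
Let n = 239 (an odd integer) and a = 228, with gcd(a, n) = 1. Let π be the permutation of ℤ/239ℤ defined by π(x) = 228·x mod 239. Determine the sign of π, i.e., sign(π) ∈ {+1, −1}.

-1

Trace 122: π^k(122) = [122, 92, 183, 138, 155, 207, 113] for k=0..6.
π_228 has 2 disjoint cycles with lengths [238, 1] on {0,…,238}.
239 − 2 = 237 transpositions; sign(π) = (−1)^237 = -1.
Check: (228/239) = -1 by Zolotarev.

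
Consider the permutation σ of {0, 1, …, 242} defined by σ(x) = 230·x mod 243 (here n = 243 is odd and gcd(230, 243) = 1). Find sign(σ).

-1

Orbit of 23 under x↦230x: [23, 187, 242, 13, 74, 10, 113]… (length divides ord_243(230)).
6 cycles of lengths [162, 54, 18, 6, 2, 1].
sign(π) = (−1)^{n − #cycles} = (−1)^{243−6} = (−1)^237 = -1.
Zolotarev: (230|243) = -1, matching the cycle-count sign.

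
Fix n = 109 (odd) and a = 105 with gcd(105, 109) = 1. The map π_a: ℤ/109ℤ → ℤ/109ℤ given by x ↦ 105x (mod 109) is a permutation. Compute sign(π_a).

+1

Orbit of 66 under x↦105x: [66, 63, 75, 27, 1, 105, 16]… (length divides ord_109(105)).
Decompose π into cycles: lengths [9, 9, 9, 9, 9, 9, 9, 9, 9, 9, 9, 9, 1] (13 cycles, including the fixed point 0).
Σ(ℓ_i−1) = 109−13 = 96; sign = (−1)^96 = +1.
Zolotarev: (105|109) = +1, matching the cycle-count sign.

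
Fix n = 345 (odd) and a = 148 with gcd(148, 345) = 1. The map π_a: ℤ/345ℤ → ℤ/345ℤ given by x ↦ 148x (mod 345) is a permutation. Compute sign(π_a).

+1

Trace 283: π^k(283) = [283, 139, 217, 31, 103, 64, 157] for k=0..6.
The orbit structure of x ↦ 148x mod 345: 15 orbits of sizes [44, 44, 44, 44, 44, 44, 22, 22, 22, 4, 4, 4, 1, 1, 1].
15 cycles on 345: each ℓ→(−1)^(ℓ−1), product (−1)^330 = +1.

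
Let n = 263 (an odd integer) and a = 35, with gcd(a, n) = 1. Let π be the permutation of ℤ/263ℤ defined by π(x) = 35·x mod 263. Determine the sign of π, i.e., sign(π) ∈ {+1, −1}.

Orbit of 2 under x↦35x: [2, 70, 83, 12, 157, 235, 72]… (length divides ord_263(35)).
Cycle lengths of π_35 on ℤ/263ℤ: [131, 131, 1]; 3 cycles in total.
sign(π) = (−1)^{n − #cycles} = (−1)^{263−3} = (−1)^260 = +1.
The Jacobi symbol (35|263) = +1 (Zolotarev) agrees.

+1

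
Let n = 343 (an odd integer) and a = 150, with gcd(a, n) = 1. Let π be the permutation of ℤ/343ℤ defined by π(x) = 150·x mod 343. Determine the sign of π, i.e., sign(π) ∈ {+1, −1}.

-1

Trace 248: π^k(248) = [248, 156, 76, 81, 145, 141, 227] for k=0..6.
Decompose π into cycles: lengths [294, 42, 6, 1] (4 cycles, including the fixed point 0).
sign(π) = (−1)^{n − #cycles} = (−1)^{343−4} = (−1)^339 = -1.
Via Zolotarev, sign(π_{150}) = (150|343) = -1.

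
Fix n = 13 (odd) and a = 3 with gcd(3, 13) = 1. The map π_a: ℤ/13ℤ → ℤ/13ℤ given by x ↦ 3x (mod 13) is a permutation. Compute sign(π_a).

+1

Start at x=3: 3 → 9 → 1 → 3 (one orbit).
Cycle type of π: 3×4 + 1; total 5 cycles.
sign(π) = (−1)^{n − #cycles} = (−1)^{13−5} = (−1)^8 = +1.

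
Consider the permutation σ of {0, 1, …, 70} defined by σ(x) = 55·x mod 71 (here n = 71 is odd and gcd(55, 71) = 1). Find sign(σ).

-1

Trace 48: π^k(48) = [48, 13, 5, 62, 2, 39, 15] for k=0..6.
π_55 has 2 disjoint cycles with lengths [70, 1] on {0,…,70}.
Σ(ℓ_i−1) = 71−2 = 69; sign = (−1)^69 = -1.
(55|71)_J = -1 (Zolotarev's lemma cross-check).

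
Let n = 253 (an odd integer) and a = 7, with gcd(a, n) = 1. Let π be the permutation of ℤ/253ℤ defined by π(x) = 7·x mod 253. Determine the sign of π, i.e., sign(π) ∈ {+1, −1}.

+1

Orbit of 120 under x↦7x: [120, 81, 61, 174, 206, 177, 227]… (length divides ord_253(7)).
Decompose π into cycles: lengths [110, 110, 22, 10, 1] (5 cycles, including the fixed point 0).
sign(π) = (−1)^{n − #cycles} = (−1)^{253−5} = (−1)^248 = +1.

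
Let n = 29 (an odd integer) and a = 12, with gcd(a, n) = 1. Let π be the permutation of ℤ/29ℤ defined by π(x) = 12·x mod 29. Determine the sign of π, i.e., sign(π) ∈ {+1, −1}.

-1

Orbit of 1 under x↦12x: [1, 12, 28, 17]… (length divides ord_29(12)).
8 cycles of lengths [4, 4, 4, 4, 4, 4, 4, 1].
With 8 cycles on 29 points, sign = (−1)^{29−8} = -1.
Zolotarev: (12|29) = -1, matching the cycle-count sign.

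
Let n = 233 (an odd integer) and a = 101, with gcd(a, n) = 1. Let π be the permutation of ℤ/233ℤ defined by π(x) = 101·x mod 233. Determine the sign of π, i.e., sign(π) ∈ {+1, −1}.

+1

Start at x=117: 117 → 167 → 91 → 104 → 19 → 55 → 196 → … (one orbit).
The orbit structure of x ↦ 101x mod 233: 3 orbits of sizes [116, 116, 1].
3 cycles on 233: each ℓ→(−1)^(ℓ−1), product (−1)^230 = +1.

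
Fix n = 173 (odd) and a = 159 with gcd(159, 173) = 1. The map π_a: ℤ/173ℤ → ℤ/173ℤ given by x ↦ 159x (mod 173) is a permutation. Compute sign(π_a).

Trace 1: π^k(1) = [1, 159, 23, 24, 10, 33, 57] for k=0..6.
3 cycles of lengths [86, 86, 1].
3 cycles on 173: each ℓ→(−1)^(ℓ−1), product (−1)^170 = +1.
Via Zolotarev, sign(π_{159}) = (159|173) = +1.

+1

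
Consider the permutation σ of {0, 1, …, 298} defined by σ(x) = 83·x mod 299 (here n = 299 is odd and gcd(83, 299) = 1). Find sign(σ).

Trace 246: π^k(246) = [246, 86, 261, 135, 142, 125, 209] for k=0..6.
11 cycles of lengths [44, 44, 44, 44, 44, 44, 22, 4, 4, 4, 1].
sign(π) = (−1)^{n − #cycles} = (−1)^{299−11} = (−1)^288 = +1.
Zolotarev: (83|299) = +1, matching the cycle-count sign.

+1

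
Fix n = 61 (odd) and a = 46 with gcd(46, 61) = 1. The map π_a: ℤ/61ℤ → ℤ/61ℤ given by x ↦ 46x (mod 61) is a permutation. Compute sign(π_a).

Start at x=57: 57 → 60 → 15 → 19 → 20 → 5 → 47 → … (one orbit).
3 cycles of lengths [30, 30, 1].
61 − 3 = 58 transpositions; sign(π) = (−1)^58 = +1.
(46|61)_J = +1 (Zolotarev's lemma cross-check).

+1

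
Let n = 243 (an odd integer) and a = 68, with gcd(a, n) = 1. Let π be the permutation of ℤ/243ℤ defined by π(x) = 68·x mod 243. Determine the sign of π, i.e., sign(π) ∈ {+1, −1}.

Orbit of 41 under x↦68x: [41, 115, 44, 76, 65, 46, 212]… (length divides ord_243(68)).
6 cycles of lengths [162, 54, 18, 6, 2, 1].
n − c = 243 − 6 = 237; sign = (−1)^237 = -1.

-1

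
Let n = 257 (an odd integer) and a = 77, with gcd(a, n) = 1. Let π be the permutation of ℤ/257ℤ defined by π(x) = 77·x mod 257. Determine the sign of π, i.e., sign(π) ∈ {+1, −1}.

Start at x=20: 20 → 255 → 103 → 221 → 55 → 123 → 219 → … (one orbit).
Decompose π into cycles: lengths [256, 1] (2 cycles, including the fixed point 0).
sign(π) = (−1)^{n − #cycles} = (−1)^{257−2} = (−1)^255 = -1.
Via Zolotarev, sign(π_{77}) = (77|257) = -1.

-1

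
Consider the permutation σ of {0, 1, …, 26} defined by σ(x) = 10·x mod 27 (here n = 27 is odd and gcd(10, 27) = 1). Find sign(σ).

+1

Start at x=19: 19 → 1 → 10 → 19 (one orbit).
The orbit structure of x ↦ 10x mod 27: 15 orbits of sizes [3, 3, 3, 3, 3, 3, 1, 1, 1, 1, 1, 1, 1, 1, 1].
n − c = 27 − 15 = 12; sign = (−1)^12 = +1.
(10|27)_J = +1 (Zolotarev's lemma cross-check).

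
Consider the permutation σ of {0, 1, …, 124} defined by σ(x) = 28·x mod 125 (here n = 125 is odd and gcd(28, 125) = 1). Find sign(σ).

Orbit of 83 under x↦28x: [83, 74, 72, 16, 73, 44, 107]… (length divides ord_125(28)).
Decompose π into cycles: lengths [100, 20, 4, 1] (4 cycles, including the fixed point 0).
125 − 4 = 121 transpositions; sign(π) = (−1)^121 = -1.

-1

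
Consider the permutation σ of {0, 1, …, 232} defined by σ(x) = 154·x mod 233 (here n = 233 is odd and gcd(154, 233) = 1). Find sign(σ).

Start at x=60: 60 → 153 → 29 → 39 → 181 → 147 → 37 → … (one orbit).
The orbit structure of x ↦ 154x mod 233: 2 orbits of sizes [232, 1].
With 2 cycles on 233 points, sign = (−1)^{233−2} = -1.
(154|233)_J = -1 (Zolotarev's lemma cross-check).

-1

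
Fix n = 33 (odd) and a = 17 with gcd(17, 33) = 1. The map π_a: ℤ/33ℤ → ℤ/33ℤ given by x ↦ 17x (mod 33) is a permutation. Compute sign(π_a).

Trace 16: π^k(16) = [16, 8, 4, 2, 1, 17, 25] for k=0..6.
Decompose π into cycles: lengths [10, 10, 10, 2, 1] (5 cycles, including the fixed point 0).
With 5 cycles on 33 points, sign = (−1)^{33−5} = +1.

+1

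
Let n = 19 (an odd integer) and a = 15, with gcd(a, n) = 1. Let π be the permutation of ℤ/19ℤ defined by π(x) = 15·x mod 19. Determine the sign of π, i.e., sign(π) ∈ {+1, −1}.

-1

Orbit of 10 under x↦15x: [10, 17, 8, 6, 14, 1, 15]… (length divides ord_19(15)).
2 cycles of lengths [18, 1].
sign(π) = (−1)^{n − #cycles} = (−1)^{19−2} = (−1)^17 = -1.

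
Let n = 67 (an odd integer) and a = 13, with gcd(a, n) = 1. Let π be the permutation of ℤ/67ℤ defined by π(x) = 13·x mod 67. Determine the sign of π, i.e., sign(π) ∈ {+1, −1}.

-1

Orbit of 50 under x↦13x: [50, 47, 8, 37, 12, 22, 18]… (length divides ord_67(13)).
2 cycles of lengths [66, 1].
67 − 2 = 65 transpositions; sign(π) = (−1)^65 = -1.
The Jacobi symbol (13|67) = -1 (Zolotarev) agrees.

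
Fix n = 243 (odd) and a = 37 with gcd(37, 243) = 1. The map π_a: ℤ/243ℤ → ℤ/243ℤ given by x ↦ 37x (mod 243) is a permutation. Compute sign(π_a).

+1

Start at x=109: 109 → 145 → 19 → 217 → 10 → 127 → 82 → … (one orbit).
27 cycles of lengths [27, 27, 27, 27, 27, 27, 9, 9, 9, 9, 9, 9, 3, 3, 3, 3, 3, 3, 1, 1, 1, 1, 1, 1, 1, 1, 1].
27 cycles on 243: each ℓ→(−1)^(ℓ−1), product (−1)^216 = +1.
Zolotarev: (37|243) = +1, matching the cycle-count sign.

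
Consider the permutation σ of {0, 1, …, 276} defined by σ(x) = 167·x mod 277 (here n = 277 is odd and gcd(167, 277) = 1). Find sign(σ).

-1

Start at x=222: 222 → 233 → 131 → 271 → 106 → 251 → 90 → … (one orbit).
The orbit structure of x ↦ 167x mod 277: 2 orbits of sizes [276, 1].
Σ(ℓ_i−1) = 277−2 = 275; sign = (−1)^275 = -1.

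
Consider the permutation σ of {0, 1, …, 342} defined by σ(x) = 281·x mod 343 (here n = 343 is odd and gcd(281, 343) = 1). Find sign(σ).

+1

Trace 274: π^k(274) = [274, 162, 246, 183, 316, 302, 141] for k=0..6.
Cycle lengths of π_281 on ℤ/343ℤ: [49, 49, 49, 49, 49, 49, 7, 7, 7, 7, 7, 7, 1, 1, 1, 1, 1, 1, 1]; 19 cycles in total.
19 cycles on 343: each ℓ→(−1)^(ℓ−1), product (−1)^324 = +1.
Check: (281/343) = +1 by Zolotarev.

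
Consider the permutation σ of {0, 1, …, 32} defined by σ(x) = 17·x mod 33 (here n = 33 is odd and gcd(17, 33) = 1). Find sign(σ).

+1

Start at x=4: 4 → 2 → 1 → 17 → 25 → 29 → 31 → … (one orbit).
Cycle type of π: 10×3 + 2 + 1; total 5 cycles.
5 cycles on 33: each ℓ→(−1)^(ℓ−1), product (−1)^28 = +1.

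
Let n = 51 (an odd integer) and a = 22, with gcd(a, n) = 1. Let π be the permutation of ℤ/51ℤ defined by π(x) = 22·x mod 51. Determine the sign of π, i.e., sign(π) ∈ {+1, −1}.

Start at x=1: 1 → 22 → 25 → 40 → 13 → 31 → 19 → … (one orbit).
π_22 has 6 disjoint cycles with lengths [16, 16, 16, 1, 1, 1] on {0,…,50}.
sign(π) = (−1)^{n − #cycles} = (−1)^{51−6} = (−1)^45 = -1.

-1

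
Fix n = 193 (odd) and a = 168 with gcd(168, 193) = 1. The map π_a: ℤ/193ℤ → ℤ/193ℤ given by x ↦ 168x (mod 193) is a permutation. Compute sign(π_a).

+1

Trace 1: π^k(1) = [1, 168, 46, 8, 186, 175, 64] for k=0..6.
π_168 has 3 disjoint cycles with lengths [96, 96, 1] on {0,…,192}.
n − c = 193 − 3 = 190; sign = (−1)^190 = +1.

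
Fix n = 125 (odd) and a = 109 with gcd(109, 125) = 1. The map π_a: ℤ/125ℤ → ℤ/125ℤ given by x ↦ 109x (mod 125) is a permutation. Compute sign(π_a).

Start at x=51: 51 → 59 → 56 → 104 → 86 → 124 → 16 → … (one orbit).
π_109 has 7 disjoint cycles with lengths [50, 50, 10, 10, 2, 2, 1] on {0,…,124}.
sign(π) = (−1)^{n − #cycles} = (−1)^{125−7} = (−1)^118 = +1.
The Jacobi symbol (109|125) = +1 (Zolotarev) agrees.

+1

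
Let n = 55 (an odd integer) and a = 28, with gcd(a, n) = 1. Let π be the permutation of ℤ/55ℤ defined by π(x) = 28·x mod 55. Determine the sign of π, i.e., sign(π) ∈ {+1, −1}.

+1

Trace 31: π^k(31) = [31, 43, 49, 52, 26, 13, 34] for k=0..6.
5 cycles of lengths [20, 20, 10, 4, 1].
55 − 5 = 50 transpositions; sign(π) = (−1)^50 = +1.
Via Zolotarev, sign(π_{28}) = (28|55) = +1.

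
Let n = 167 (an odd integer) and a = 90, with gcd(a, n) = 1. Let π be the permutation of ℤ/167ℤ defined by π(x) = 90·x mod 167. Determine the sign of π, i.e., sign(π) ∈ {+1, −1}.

Orbit of 26 under x↦90x: [26, 2, 13, 1, 90, 84, 45]… (length divides ord_167(90)).
Cycle lengths of π_90 on ℤ/167ℤ: [166, 1]; 2 cycles in total.
Σ(ℓ_i−1) = 167−2 = 165; sign = (−1)^165 = -1.
(90|167)_J = -1 (Zolotarev's lemma cross-check).

-1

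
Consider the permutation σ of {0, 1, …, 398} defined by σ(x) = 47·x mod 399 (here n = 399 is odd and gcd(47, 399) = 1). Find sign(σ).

+1

Start at x=310: 310 → 206 → 106 → 194 → 340 → 20 → 142 → … (one orbit).
Cycle type of π: 18×20 + 9×2 + 6×3 + 2 + 1; total 27 cycles.
399 − 27 = 372 transpositions; sign(π) = (−1)^372 = +1.
Via Zolotarev, sign(π_{47}) = (47|399) = +1.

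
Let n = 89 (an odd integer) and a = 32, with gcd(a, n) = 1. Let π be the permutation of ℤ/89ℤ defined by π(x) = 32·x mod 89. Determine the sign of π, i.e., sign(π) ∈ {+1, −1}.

+1

Orbit of 78 under x↦32x: [78, 4, 39, 2, 64, 1, 32]… (length divides ord_89(32)).
The orbit structure of x ↦ 32x mod 89: 9 orbits of sizes [11, 11, 11, 11, 11, 11, 11, 11, 1].
sign(π) = (−1)^{n − #cycles} = (−1)^{89−9} = (−1)^80 = +1.
Via Zolotarev, sign(π_{32}) = (32|89) = +1.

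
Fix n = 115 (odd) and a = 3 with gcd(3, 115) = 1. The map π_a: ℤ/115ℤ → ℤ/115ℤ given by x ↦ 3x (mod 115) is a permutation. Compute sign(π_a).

Trace 39: π^k(39) = [39, 2, 6, 18, 54, 47, 26] for k=0..6.
The orbit structure of x ↦ 3x mod 115: 6 orbits of sizes [44, 44, 11, 11, 4, 1].
n − c = 115 − 6 = 109; sign = (−1)^109 = -1.
Zolotarev: (3|115) = -1, matching the cycle-count sign.

-1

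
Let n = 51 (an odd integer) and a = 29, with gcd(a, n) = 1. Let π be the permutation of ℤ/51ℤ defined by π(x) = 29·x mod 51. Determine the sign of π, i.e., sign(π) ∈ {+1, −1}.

+1

Trace 43: π^k(43) = [43, 23, 4, 14, 49, 44, 1] for k=0..6.
Cycle lengths of π_29 on ℤ/51ℤ: [16, 16, 16, 2, 1]; 5 cycles in total.
5 cycles on 51: each ℓ→(−1)^(ℓ−1), product (−1)^46 = +1.
(29|51)_J = +1 (Zolotarev's lemma cross-check).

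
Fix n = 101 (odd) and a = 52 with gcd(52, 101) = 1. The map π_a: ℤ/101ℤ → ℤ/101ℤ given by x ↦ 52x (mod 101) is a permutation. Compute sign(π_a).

+1

Trace 24: π^k(24) = [24, 36, 54, 81, 71, 56, 84] for k=0..6.
π_52 has 5 disjoint cycles with lengths [25, 25, 25, 25, 1] on {0,…,100}.
101 − 5 = 96 transpositions; sign(π) = (−1)^96 = +1.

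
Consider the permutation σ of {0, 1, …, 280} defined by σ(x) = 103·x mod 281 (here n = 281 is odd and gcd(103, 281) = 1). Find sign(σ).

-1

Orbit of 236 under x↦103x: [236, 142, 14, 37, 158, 257, 57]… (length divides ord_281(103)).
π_103 has 2 disjoint cycles with lengths [280, 1] on {0,…,280}.
281 − 2 = 279 transpositions; sign(π) = (−1)^279 = -1.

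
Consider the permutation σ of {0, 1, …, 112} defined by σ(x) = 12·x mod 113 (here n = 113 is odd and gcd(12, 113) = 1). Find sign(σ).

Trace 66: π^k(66) = [66, 1, 12, 31, 33, 57, 6] for k=0..6.
Cycle lengths of π_12 on ℤ/113ℤ: [112, 1]; 2 cycles in total.
Σ(ℓ_i−1) = 113−2 = 111; sign = (−1)^111 = -1.
Check: (12/113) = -1 by Zolotarev.

-1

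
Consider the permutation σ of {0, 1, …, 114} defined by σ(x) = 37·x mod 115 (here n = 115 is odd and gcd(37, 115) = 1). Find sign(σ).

Trace 7: π^k(7) = [7, 29, 38, 26, 42, 59, 113] for k=0..6.
The orbit structure of x ↦ 37x mod 115: 5 orbits of sizes [44, 44, 22, 4, 1].
With 5 cycles on 115 points, sign = (−1)^{115−5} = +1.

+1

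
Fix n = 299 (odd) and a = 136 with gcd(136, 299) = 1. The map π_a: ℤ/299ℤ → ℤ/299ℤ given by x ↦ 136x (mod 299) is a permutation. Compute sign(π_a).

+1

Orbit of 145 under x↦136x: [145, 285, 189, 289, 135, 121, 11]… (length divides ord_299(136)).
Decompose π into cycles: lengths [132, 132, 22, 12, 1] (5 cycles, including the fixed point 0).
299 − 5 = 294 transpositions; sign(π) = (−1)^294 = +1.
Check: (136/299) = +1 by Zolotarev.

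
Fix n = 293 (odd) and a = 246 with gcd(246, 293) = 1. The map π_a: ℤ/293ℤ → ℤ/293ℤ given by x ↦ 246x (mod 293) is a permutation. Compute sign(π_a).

-1

Orbit of 76 under x↦246x: [76, 237, 288, 235, 89, 212, 291]… (length divides ord_293(246)).
The orbit structure of x ↦ 246x mod 293: 2 orbits of sizes [292, 1].
Σ(ℓ_i−1) = 293−2 = 291; sign = (−1)^291 = -1.
Check: (246/293) = -1 by Zolotarev.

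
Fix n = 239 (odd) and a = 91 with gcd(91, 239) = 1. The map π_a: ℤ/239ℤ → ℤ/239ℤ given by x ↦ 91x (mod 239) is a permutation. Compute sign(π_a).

+1

Trace 213: π^k(213) = [213, 24, 33, 135, 96, 132, 62] for k=0..6.
The orbit structure of x ↦ 91x mod 239: 3 orbits of sizes [119, 119, 1].
sign(π) = (−1)^{n − #cycles} = (−1)^{239−3} = (−1)^236 = +1.
Check: (91/239) = +1 by Zolotarev.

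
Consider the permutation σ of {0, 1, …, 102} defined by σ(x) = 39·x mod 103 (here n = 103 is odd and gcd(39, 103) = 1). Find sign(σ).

Start at x=30: 30 → 37 → 1 → 39 → 79 → 94 → 61 → … (one orbit).
Decompose π into cycles: lengths [34, 34, 34, 1] (4 cycles, including the fixed point 0).
4 cycles on 103: each ℓ→(−1)^(ℓ−1), product (−1)^99 = -1.

-1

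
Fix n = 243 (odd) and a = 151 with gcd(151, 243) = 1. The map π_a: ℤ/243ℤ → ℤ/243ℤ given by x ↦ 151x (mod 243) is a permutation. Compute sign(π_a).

Start at x=127: 127 → 223 → 139 → 91 → 133 → 157 → 136 → … (one orbit).
Cycle type of π: 81×2 + 27×2 + 9×2 + 3×2 + 1×3; total 11 cycles.
11 cycles on 243: each ℓ→(−1)^(ℓ−1), product (−1)^232 = +1.
Check: (151/243) = +1 by Zolotarev.

+1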